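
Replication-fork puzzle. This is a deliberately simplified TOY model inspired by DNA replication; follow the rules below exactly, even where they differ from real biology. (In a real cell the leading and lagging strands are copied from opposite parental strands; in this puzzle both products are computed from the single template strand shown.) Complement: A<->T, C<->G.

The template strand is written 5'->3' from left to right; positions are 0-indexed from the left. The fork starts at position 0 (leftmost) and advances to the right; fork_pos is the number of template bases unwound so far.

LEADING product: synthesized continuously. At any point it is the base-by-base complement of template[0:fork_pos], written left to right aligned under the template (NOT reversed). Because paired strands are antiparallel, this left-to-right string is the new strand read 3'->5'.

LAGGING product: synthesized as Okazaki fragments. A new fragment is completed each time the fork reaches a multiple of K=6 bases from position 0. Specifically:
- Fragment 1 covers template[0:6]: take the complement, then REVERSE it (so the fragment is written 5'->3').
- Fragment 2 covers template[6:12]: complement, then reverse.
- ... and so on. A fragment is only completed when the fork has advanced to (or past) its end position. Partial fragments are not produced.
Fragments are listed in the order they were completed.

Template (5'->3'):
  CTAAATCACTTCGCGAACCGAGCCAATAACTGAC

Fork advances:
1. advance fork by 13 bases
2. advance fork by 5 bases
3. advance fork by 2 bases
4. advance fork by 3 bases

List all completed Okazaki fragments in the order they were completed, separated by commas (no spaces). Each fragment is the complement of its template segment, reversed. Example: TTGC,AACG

Step 1: advance 13 -> fork_pos = 0 + 13 = 13. Reached multiple(s) of 6: 6, 12 -> fragments 1-2 completed (2 total).
Step 2: advance 5 -> fork_pos = 13 + 5 = 18. Reached multiple(s) of 6: 18 -> fragment 3 completed (3 total).
Step 3: advance 2 -> fork_pos = 18 + 2 = 20. Next multiple of 6 is 24 (not reached); still 3 fragment(s).
Step 4: advance 3 -> fork_pos = 20 + 3 = 23. Next multiple of 6 is 24 (not reached); still 3 fragment(s).
Final fork_pos = 23, so 3 fragment(s) are complete. Build each: template segment -> complement -> reverse.
Fragment 1: template[0:6] = CTAAAT -> complement GATTTA -> reversed ATTTAG
Fragment 2: template[6:12] = CACTTC -> complement GTGAAG -> reversed GAAGTG
Fragment 3: template[12:18] = GCGAAC -> complement CGCTTG -> reversed GTTCGC

Answer: ATTTAG,GAAGTG,GTTCGC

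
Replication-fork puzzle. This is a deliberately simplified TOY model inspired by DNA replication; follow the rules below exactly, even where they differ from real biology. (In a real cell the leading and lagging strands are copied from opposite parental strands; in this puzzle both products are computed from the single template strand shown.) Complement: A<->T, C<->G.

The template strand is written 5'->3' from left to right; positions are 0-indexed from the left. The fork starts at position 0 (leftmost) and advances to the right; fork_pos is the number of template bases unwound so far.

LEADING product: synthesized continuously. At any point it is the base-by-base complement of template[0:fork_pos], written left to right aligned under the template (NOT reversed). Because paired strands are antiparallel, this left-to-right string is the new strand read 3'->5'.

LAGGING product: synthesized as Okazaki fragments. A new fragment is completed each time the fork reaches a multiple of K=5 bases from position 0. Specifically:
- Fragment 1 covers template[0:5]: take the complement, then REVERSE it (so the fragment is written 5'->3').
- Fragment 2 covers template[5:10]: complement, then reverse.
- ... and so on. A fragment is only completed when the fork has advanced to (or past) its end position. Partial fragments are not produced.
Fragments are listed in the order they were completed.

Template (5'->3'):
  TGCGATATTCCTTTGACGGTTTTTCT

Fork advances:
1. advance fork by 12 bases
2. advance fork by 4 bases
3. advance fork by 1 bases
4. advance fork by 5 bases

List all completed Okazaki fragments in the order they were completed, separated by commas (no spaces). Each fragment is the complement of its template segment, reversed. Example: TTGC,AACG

Answer: TCGCA,GAATA,CAAAG,ACCGT

Derivation:
Step 1: advance 12 -> fork_pos = 0 + 12 = 12. Reached multiple(s) of 5: 5, 10 -> fragments 1-2 completed (2 total).
Step 2: advance 4 -> fork_pos = 12 + 4 = 16. Reached multiple(s) of 5: 15 -> fragment 3 completed (3 total).
Step 3: advance 1 -> fork_pos = 16 + 1 = 17. Next multiple of 5 is 20 (not reached); still 3 fragment(s).
Step 4: advance 5 -> fork_pos = 17 + 5 = 22. Reached multiple(s) of 5: 20 -> fragment 4 completed (4 total).
Final fork_pos = 22, so 4 fragment(s) are complete. Build each: template segment -> complement -> reverse.
Fragment 1: template[0:5] = TGCGA -> complement ACGCT -> reversed TCGCA
Fragment 2: template[5:10] = TATTC -> complement ATAAG -> reversed GAATA
Fragment 3: template[10:15] = CTTTG -> complement GAAAC -> reversed CAAAG
Fragment 4: template[15:20] = ACGGT -> complement TGCCA -> reversed ACCGT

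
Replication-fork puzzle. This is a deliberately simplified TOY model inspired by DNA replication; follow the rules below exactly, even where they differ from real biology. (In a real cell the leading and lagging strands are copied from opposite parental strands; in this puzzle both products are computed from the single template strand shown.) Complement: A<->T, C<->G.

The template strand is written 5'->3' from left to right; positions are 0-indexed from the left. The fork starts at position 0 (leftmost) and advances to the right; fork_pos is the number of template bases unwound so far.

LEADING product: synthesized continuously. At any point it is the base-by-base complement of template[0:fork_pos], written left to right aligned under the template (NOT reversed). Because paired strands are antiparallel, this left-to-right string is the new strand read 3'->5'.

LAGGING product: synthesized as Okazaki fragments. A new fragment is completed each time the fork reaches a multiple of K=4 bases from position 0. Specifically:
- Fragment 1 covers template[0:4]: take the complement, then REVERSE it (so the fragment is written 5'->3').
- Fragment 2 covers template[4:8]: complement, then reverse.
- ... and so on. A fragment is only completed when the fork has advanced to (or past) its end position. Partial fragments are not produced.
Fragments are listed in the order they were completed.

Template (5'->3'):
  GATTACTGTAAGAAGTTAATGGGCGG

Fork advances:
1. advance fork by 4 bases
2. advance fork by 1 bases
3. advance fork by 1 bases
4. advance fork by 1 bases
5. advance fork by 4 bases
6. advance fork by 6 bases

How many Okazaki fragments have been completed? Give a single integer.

Step 1: advance 4 -> fork_pos = 0 + 4 = 4. Reached multiple(s) of 4: 4 -> fragment 1 completed (1 total).
Step 2: advance 1 -> fork_pos = 4 + 1 = 5. Next multiple of 4 is 8 (not reached); still 1 fragment(s).
Step 3: advance 1 -> fork_pos = 5 + 1 = 6. Next multiple of 4 is 8 (not reached); still 1 fragment(s).
Step 4: advance 1 -> fork_pos = 6 + 1 = 7. Next multiple of 4 is 8 (not reached); still 1 fragment(s).
Step 5: advance 4 -> fork_pos = 7 + 4 = 11. Reached multiple(s) of 4: 8 -> fragment 2 completed (2 total).
Step 6: advance 6 -> fork_pos = 11 + 6 = 17. Reached multiple(s) of 4: 12, 16 -> fragments 3-4 completed (4 total).
Check: final fork_pos = 17; the multiples of 4 that are <= 17 are 4..16 -> 17 // 4 = 4 completed fragment(s).

Answer: 4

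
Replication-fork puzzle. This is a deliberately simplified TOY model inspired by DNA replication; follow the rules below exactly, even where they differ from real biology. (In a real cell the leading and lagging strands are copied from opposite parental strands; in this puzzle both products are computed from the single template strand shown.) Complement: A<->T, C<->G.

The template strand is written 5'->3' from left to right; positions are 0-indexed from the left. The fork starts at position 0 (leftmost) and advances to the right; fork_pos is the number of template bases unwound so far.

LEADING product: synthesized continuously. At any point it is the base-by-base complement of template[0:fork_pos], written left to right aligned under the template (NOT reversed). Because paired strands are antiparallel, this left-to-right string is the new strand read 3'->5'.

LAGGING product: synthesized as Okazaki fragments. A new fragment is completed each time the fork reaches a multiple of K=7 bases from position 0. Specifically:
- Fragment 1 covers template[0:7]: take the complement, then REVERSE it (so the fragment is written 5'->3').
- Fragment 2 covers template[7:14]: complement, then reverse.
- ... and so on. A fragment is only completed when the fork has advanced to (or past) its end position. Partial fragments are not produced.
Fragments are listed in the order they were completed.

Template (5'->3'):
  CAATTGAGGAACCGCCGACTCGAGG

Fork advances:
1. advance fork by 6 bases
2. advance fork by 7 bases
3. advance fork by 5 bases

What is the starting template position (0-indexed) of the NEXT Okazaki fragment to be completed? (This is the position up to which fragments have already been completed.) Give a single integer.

Answer: 14

Derivation:
Step 1: advance 6 -> fork_pos = 0 + 6 = 6. Next multiple of 7 is 7 (not reached); still 0 fragment(s).
Step 2: advance 7 -> fork_pos = 6 + 7 = 13. Reached multiple(s) of 7: 7 -> fragment 1 completed (1 total).
Step 3: advance 5 -> fork_pos = 13 + 5 = 18. Reached multiple(s) of 7: 14 -> fragment 2 completed (2 total).
2 fragment(s) completed, covering template[0:14] (2 x 7 = 14). The next fragment, fragment 3, covers template[14:21], so it starts at position 14.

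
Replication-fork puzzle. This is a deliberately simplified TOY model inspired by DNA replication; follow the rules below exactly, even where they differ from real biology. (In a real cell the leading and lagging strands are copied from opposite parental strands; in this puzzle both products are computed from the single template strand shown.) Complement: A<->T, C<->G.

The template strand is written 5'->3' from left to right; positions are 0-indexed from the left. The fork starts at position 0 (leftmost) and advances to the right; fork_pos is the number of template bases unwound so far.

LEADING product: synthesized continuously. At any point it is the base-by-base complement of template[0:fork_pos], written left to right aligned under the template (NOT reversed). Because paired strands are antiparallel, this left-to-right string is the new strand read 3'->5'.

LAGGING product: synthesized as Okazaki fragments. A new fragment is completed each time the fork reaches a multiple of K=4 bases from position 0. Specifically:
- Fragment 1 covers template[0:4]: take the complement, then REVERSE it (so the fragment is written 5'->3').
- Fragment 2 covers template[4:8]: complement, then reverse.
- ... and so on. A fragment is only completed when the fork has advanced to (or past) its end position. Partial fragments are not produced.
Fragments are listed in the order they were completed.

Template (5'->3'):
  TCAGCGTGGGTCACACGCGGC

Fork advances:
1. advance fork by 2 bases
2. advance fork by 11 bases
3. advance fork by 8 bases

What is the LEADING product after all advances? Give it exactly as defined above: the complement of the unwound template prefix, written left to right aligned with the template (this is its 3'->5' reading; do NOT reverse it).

Step 1: advance 2 -> fork_pos = 0 + 2 = 2.
Step 2: advance 11 -> fork_pos = 2 + 11 = 13.
Step 3: advance 8 -> fork_pos = 13 + 8 = 21.
Unwound prefix: template[0:21] = TCAGCGTGGGTCACACGCGGC
Complement it base by base (A<->T, C<->G), keeping left-to-right order:
  [0:5] TCAGC -> AGTCG
  [5:10] GTGGG -> CACCC
  [10:15] TCACA -> AGTGT
  [15:20] CGCGG -> GCGCC
  [20:21] C -> G
Concatenate: AGTCGCACCCAGTGTGCGCCG (length 21; written aligned with the template, i.e. 3'->5').

Answer: AGTCGCACCCAGTGTGCGCCG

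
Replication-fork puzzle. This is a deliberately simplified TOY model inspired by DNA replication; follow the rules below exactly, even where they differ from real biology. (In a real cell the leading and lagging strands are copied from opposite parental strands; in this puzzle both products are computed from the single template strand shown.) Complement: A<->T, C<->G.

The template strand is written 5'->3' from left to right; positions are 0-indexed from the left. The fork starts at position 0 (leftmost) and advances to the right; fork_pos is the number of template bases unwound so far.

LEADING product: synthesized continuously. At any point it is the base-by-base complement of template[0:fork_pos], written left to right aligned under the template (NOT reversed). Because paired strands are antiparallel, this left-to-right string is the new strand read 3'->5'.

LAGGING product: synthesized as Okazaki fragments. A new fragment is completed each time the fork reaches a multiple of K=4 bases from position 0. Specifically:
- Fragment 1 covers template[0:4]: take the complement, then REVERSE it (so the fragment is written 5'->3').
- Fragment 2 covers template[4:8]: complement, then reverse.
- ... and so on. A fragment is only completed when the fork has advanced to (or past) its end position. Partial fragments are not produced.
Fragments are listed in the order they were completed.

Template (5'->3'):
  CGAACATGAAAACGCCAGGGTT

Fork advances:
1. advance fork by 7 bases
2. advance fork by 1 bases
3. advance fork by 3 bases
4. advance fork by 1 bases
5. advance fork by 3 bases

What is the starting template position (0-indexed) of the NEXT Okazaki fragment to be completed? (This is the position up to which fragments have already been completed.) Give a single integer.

Step 1: advance 7 -> fork_pos = 0 + 7 = 7. Reached multiple(s) of 4: 4 -> fragment 1 completed (1 total).
Step 2: advance 1 -> fork_pos = 7 + 1 = 8. Reached multiple(s) of 4: 8 -> fragment 2 completed (2 total).
Step 3: advance 3 -> fork_pos = 8 + 3 = 11. Next multiple of 4 is 12 (not reached); still 2 fragment(s).
Step 4: advance 1 -> fork_pos = 11 + 1 = 12. Reached multiple(s) of 4: 12 -> fragment 3 completed (3 total).
Step 5: advance 3 -> fork_pos = 12 + 3 = 15. Next multiple of 4 is 16 (not reached); still 3 fragment(s).
3 fragment(s) completed, covering template[0:12] (3 x 4 = 12). The next fragment, fragment 4, covers template[12:16], so it starts at position 12.

Answer: 12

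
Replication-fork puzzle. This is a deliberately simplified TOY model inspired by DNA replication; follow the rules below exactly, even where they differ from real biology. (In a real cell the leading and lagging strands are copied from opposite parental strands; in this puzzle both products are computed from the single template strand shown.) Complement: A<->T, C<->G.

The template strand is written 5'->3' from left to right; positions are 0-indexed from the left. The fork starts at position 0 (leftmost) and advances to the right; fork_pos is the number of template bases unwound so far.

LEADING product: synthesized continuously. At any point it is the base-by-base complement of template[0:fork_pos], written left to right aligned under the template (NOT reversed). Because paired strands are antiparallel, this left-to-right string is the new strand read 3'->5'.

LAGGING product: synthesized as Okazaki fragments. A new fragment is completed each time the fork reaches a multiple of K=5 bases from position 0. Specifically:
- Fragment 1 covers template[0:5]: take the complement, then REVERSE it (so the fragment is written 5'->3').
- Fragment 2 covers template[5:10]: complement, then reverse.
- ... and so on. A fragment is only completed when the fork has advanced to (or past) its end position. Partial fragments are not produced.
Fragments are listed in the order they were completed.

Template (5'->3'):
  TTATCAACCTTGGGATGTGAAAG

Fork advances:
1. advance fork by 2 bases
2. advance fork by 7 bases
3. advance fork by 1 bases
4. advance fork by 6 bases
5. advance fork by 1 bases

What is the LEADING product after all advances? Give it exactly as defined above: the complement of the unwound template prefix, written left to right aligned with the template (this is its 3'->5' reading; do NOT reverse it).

Step 1: advance 2 -> fork_pos = 0 + 2 = 2.
Step 2: advance 7 -> fork_pos = 2 + 7 = 9.
Step 3: advance 1 -> fork_pos = 9 + 1 = 10.
Step 4: advance 6 -> fork_pos = 10 + 6 = 16.
Step 5: advance 1 -> fork_pos = 16 + 1 = 17.
Unwound prefix: template[0:17] = TTATCAACCTTGGGATG
Complement it base by base (A<->T, C<->G), keeping left-to-right order:
  [0:5] TTATC -> AATAG
  [5:10] AACCT -> TTGGA
  [10:15] TGGGA -> ACCCT
  [15:17] TG -> AC
Concatenate: AATAGTTGGAACCCTAC (length 17; written aligned with the template, i.e. 3'->5').

Answer: AATAGTTGGAACCCTAC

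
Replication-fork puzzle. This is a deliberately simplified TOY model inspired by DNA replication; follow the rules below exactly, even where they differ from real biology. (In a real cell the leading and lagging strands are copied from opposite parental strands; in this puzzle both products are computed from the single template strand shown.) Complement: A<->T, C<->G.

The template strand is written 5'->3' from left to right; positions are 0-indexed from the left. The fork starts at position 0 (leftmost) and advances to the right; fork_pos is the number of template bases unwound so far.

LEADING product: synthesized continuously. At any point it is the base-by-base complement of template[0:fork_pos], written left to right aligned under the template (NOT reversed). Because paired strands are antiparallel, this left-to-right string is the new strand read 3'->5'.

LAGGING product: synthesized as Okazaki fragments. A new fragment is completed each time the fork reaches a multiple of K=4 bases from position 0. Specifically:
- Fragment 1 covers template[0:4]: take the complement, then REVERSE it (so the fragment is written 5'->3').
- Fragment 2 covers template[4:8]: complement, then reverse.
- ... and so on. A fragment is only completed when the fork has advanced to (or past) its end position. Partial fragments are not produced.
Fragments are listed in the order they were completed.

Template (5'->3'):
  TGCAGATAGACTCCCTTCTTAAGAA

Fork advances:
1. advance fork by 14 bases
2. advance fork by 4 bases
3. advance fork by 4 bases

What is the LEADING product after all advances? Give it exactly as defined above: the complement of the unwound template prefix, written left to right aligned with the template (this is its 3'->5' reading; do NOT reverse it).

Answer: ACGTCTATCTGAGGGAAGAATT

Derivation:
Step 1: advance 14 -> fork_pos = 0 + 14 = 14.
Step 2: advance 4 -> fork_pos = 14 + 4 = 18.
Step 3: advance 4 -> fork_pos = 18 + 4 = 22.
Unwound prefix: template[0:22] = TGCAGATAGACTCCCTTCTTAA
Complement it base by base (A<->T, C<->G), keeping left-to-right order:
  [0:5] TGCAG -> ACGTC
  [5:10] ATAGA -> TATCT
  [10:15] CTCCC -> GAGGG
  [15:20] TTCTT -> AAGAA
  [20:22] AA -> TT
Concatenate: ACGTCTATCTGAGGGAAGAATT (length 22; written aligned with the template, i.e. 3'->5').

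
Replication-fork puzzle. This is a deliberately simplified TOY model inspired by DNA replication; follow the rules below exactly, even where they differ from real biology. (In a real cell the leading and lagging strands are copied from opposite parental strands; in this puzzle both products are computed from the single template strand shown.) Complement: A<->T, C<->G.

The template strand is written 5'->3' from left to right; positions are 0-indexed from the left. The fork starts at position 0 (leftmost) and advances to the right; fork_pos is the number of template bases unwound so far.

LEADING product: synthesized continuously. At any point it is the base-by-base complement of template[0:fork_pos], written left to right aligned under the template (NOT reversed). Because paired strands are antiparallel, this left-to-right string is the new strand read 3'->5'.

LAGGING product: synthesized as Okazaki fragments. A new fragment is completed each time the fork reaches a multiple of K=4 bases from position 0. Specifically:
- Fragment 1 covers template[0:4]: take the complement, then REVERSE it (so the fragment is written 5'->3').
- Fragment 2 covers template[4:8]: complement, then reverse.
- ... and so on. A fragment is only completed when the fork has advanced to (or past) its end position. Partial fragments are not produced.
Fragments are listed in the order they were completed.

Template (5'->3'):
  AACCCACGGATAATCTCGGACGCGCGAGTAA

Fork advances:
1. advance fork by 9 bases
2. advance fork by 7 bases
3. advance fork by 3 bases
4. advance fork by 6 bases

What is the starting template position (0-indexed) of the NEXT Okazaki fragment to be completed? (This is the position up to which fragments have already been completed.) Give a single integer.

Answer: 24

Derivation:
Step 1: advance 9 -> fork_pos = 0 + 9 = 9. Reached multiple(s) of 4: 4, 8 -> fragments 1-2 completed (2 total).
Step 2: advance 7 -> fork_pos = 9 + 7 = 16. Reached multiple(s) of 4: 12, 16 -> fragments 3-4 completed (4 total).
Step 3: advance 3 -> fork_pos = 16 + 3 = 19. Next multiple of 4 is 20 (not reached); still 4 fragment(s).
Step 4: advance 6 -> fork_pos = 19 + 6 = 25. Reached multiple(s) of 4: 20, 24 -> fragments 5-6 completed (6 total).
6 fragment(s) completed, covering template[0:24] (6 x 4 = 24). The next fragment, fragment 7, covers template[24:28], so it starts at position 24.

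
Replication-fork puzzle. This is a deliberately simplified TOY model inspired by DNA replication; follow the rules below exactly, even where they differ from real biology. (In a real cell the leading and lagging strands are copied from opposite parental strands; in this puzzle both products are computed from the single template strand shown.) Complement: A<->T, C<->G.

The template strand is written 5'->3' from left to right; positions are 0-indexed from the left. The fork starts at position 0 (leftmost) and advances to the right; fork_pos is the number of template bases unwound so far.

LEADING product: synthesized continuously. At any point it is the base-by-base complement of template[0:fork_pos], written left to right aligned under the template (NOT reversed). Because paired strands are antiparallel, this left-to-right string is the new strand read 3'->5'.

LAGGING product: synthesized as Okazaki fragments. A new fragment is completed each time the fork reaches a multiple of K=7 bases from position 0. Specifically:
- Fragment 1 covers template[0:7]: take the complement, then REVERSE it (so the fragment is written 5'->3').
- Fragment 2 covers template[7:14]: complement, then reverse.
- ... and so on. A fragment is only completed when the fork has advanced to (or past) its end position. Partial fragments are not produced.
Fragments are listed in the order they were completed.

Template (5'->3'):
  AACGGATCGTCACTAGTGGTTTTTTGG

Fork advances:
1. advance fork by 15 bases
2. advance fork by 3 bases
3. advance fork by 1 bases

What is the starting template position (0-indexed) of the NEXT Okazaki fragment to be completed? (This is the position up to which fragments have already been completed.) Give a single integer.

Answer: 14

Derivation:
Step 1: advance 15 -> fork_pos = 0 + 15 = 15. Reached multiple(s) of 7: 7, 14 -> fragments 1-2 completed (2 total).
Step 2: advance 3 -> fork_pos = 15 + 3 = 18. Next multiple of 7 is 21 (not reached); still 2 fragment(s).
Step 3: advance 1 -> fork_pos = 18 + 1 = 19. Next multiple of 7 is 21 (not reached); still 2 fragment(s).
2 fragment(s) completed, covering template[0:14] (2 x 7 = 14). The next fragment, fragment 3, covers template[14:21], so it starts at position 14.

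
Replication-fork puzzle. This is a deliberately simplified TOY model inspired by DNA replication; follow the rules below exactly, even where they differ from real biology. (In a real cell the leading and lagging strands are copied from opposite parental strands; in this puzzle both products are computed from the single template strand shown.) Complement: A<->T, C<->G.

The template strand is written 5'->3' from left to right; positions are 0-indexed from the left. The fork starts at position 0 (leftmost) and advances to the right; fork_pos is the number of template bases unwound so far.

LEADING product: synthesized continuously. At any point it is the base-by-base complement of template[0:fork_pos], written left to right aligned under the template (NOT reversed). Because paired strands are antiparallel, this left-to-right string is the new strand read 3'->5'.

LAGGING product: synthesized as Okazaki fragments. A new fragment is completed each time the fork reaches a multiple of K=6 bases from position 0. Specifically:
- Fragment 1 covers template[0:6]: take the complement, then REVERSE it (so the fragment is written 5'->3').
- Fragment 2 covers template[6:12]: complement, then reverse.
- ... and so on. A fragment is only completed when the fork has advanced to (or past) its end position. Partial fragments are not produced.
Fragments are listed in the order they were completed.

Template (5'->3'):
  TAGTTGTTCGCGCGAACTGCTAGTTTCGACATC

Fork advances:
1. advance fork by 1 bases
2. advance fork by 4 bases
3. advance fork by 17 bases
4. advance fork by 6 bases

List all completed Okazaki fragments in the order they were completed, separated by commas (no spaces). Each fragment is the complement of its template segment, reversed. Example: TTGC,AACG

Answer: CAACTA,CGCGAA,AGTTCG,ACTAGC

Derivation:
Step 1: advance 1 -> fork_pos = 0 + 1 = 1. Next multiple of 6 is 6 (not reached); still 0 fragment(s).
Step 2: advance 4 -> fork_pos = 1 + 4 = 5. Next multiple of 6 is 6 (not reached); still 0 fragment(s).
Step 3: advance 17 -> fork_pos = 5 + 17 = 22. Reached multiple(s) of 6: 6, 12, 18 -> fragments 1-3 completed (3 total).
Step 4: advance 6 -> fork_pos = 22 + 6 = 28. Reached multiple(s) of 6: 24 -> fragment 4 completed (4 total).
Final fork_pos = 28, so 4 fragment(s) are complete. Build each: template segment -> complement -> reverse.
Fragment 1: template[0:6] = TAGTTG -> complement ATCAAC -> reversed CAACTA
Fragment 2: template[6:12] = TTCGCG -> complement AAGCGC -> reversed CGCGAA
Fragment 3: template[12:18] = CGAACT -> complement GCTTGA -> reversed AGTTCG
Fragment 4: template[18:24] = GCTAGT -> complement CGATCA -> reversed ACTAGC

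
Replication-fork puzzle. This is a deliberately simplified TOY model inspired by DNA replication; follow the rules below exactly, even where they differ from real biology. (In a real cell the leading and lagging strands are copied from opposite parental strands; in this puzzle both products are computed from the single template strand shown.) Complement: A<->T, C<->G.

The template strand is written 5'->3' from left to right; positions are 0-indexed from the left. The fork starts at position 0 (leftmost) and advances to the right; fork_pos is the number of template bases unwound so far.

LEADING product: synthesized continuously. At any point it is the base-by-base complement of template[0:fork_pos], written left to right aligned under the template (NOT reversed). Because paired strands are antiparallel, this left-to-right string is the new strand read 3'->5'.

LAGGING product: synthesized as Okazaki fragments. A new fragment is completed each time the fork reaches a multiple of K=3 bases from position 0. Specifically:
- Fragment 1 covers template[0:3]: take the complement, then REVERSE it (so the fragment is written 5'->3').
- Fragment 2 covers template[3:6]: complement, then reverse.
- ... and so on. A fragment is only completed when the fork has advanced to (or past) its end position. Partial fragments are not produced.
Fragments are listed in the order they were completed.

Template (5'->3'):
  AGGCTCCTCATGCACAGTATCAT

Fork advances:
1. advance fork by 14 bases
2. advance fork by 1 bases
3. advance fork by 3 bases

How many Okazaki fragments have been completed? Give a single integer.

Answer: 6

Derivation:
Step 1: advance 14 -> fork_pos = 0 + 14 = 14. Reached multiple(s) of 3: 3, 6, 9, 12 -> fragments 1-4 completed (4 total).
Step 2: advance 1 -> fork_pos = 14 + 1 = 15. Reached multiple(s) of 3: 15 -> fragment 5 completed (5 total).
Step 3: advance 3 -> fork_pos = 15 + 3 = 18. Reached multiple(s) of 3: 18 -> fragment 6 completed (6 total).
Check: final fork_pos = 18; the multiples of 3 that are <= 18 are 3..18 -> 18 // 3 = 6 completed fragment(s).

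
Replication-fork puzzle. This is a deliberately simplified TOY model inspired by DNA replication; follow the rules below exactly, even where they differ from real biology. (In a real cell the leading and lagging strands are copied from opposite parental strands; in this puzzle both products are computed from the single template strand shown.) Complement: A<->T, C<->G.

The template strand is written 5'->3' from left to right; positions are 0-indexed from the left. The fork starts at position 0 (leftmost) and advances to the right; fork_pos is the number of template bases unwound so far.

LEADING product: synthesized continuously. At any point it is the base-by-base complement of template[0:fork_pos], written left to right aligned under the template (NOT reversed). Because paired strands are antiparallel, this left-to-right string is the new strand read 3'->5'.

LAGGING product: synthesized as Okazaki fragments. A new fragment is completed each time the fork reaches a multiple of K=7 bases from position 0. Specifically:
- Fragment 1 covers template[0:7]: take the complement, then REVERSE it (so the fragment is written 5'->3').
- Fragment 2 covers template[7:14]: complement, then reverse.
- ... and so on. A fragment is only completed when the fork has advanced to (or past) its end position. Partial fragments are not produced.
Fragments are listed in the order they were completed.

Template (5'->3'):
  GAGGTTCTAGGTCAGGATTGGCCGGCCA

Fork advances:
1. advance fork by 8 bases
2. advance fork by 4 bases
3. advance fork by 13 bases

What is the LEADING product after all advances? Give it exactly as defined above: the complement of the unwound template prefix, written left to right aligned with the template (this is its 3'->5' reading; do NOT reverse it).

Step 1: advance 8 -> fork_pos = 0 + 8 = 8.
Step 2: advance 4 -> fork_pos = 8 + 4 = 12.
Step 3: advance 13 -> fork_pos = 12 + 13 = 25.
Unwound prefix: template[0:25] = GAGGTTCTAGGTCAGGATTGGCCGG
Complement it base by base (A<->T, C<->G), keeping left-to-right order:
  [0:5] GAGGT -> CTCCA
  [5:10] TCTAG -> AGATC
  [10:15] GTCAG -> CAGTC
  [15:20] GATTG -> CTAAC
  [20:25] GCCGG -> CGGCC
Concatenate: CTCCAAGATCCAGTCCTAACCGGCC (length 25; written aligned with the template, i.e. 3'->5').

Answer: CTCCAAGATCCAGTCCTAACCGGCC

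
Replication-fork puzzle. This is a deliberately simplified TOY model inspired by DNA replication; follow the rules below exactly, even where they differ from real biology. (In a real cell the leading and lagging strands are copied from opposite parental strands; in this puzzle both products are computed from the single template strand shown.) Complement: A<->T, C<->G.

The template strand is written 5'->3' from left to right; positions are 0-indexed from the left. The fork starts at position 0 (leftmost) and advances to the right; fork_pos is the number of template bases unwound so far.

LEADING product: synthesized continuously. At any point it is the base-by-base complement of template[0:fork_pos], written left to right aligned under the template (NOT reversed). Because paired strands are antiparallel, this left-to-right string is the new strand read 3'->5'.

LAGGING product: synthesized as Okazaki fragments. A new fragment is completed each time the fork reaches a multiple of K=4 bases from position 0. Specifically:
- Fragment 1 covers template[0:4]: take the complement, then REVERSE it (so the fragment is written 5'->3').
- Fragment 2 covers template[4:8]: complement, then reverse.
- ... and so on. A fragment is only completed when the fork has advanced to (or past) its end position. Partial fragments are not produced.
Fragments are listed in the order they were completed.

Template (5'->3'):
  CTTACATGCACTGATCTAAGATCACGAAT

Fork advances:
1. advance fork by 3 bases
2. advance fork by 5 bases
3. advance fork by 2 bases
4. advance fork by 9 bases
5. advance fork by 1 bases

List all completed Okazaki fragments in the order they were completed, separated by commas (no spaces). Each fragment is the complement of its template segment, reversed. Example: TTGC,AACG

Step 1: advance 3 -> fork_pos = 0 + 3 = 3. Next multiple of 4 is 4 (not reached); still 0 fragment(s).
Step 2: advance 5 -> fork_pos = 3 + 5 = 8. Reached multiple(s) of 4: 4, 8 -> fragments 1-2 completed (2 total).
Step 3: advance 2 -> fork_pos = 8 + 2 = 10. Next multiple of 4 is 12 (not reached); still 2 fragment(s).
Step 4: advance 9 -> fork_pos = 10 + 9 = 19. Reached multiple(s) of 4: 12, 16 -> fragments 3-4 completed (4 total).
Step 5: advance 1 -> fork_pos = 19 + 1 = 20. Reached multiple(s) of 4: 20 -> fragment 5 completed (5 total).
Final fork_pos = 20, so 5 fragment(s) are complete. Build each: template segment -> complement -> reverse.
Fragment 1: template[0:4] = CTTA -> complement GAAT -> reversed TAAG
Fragment 2: template[4:8] = CATG -> complement GTAC -> reversed CATG
Fragment 3: template[8:12] = CACT -> complement GTGA -> reversed AGTG
Fragment 4: template[12:16] = GATC -> complement CTAG -> reversed GATC
Fragment 5: template[16:20] = TAAG -> complement ATTC -> reversed CTTA

Answer: TAAG,CATG,AGTG,GATC,CTTA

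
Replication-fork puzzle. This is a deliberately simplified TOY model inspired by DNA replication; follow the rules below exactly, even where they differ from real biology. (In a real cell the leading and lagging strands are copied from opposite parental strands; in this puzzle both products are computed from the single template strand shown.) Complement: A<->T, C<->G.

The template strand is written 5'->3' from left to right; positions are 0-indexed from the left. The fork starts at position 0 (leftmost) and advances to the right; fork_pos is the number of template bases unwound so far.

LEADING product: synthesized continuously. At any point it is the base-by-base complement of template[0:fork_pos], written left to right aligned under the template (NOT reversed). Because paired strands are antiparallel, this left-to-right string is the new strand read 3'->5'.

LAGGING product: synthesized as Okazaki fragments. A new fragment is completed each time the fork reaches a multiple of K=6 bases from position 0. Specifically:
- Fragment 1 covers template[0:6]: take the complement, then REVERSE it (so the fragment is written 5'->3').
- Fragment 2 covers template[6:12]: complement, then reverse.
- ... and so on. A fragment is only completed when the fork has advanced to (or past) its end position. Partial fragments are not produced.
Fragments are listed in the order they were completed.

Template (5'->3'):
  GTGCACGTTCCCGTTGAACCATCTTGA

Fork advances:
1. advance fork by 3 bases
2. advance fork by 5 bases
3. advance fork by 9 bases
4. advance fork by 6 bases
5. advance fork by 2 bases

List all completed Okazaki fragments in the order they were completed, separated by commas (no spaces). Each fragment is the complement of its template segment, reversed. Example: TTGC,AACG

Answer: GTGCAC,GGGAAC,TTCAAC,AGATGG

Derivation:
Step 1: advance 3 -> fork_pos = 0 + 3 = 3. Next multiple of 6 is 6 (not reached); still 0 fragment(s).
Step 2: advance 5 -> fork_pos = 3 + 5 = 8. Reached multiple(s) of 6: 6 -> fragment 1 completed (1 total).
Step 3: advance 9 -> fork_pos = 8 + 9 = 17. Reached multiple(s) of 6: 12 -> fragment 2 completed (2 total).
Step 4: advance 6 -> fork_pos = 17 + 6 = 23. Reached multiple(s) of 6: 18 -> fragment 3 completed (3 total).
Step 5: advance 2 -> fork_pos = 23 + 2 = 25. Reached multiple(s) of 6: 24 -> fragment 4 completed (4 total).
Final fork_pos = 25, so 4 fragment(s) are complete. Build each: template segment -> complement -> reverse.
Fragment 1: template[0:6] = GTGCAC -> complement CACGTG -> reversed GTGCAC
Fragment 2: template[6:12] = GTTCCC -> complement CAAGGG -> reversed GGGAAC
Fragment 3: template[12:18] = GTTGAA -> complement CAACTT -> reversed TTCAAC
Fragment 4: template[18:24] = CCATCT -> complement GGTAGA -> reversed AGATGG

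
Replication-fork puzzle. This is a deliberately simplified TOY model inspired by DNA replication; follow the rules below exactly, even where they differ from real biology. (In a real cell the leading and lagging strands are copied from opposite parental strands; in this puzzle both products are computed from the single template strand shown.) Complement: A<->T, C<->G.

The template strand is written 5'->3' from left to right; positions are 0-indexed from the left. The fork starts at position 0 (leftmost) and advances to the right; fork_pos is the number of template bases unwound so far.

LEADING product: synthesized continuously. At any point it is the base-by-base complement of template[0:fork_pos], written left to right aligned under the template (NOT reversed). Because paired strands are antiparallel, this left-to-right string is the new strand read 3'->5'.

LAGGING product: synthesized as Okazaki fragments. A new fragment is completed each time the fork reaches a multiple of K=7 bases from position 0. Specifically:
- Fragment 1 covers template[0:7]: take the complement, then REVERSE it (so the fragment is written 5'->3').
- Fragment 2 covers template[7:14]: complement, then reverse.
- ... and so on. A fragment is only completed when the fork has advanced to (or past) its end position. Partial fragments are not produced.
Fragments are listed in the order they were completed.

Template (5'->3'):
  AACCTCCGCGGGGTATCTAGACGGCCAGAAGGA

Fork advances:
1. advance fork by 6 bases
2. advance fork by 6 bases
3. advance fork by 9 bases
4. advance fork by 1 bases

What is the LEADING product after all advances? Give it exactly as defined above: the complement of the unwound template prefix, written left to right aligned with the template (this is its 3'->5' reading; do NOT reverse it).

Answer: TTGGAGGCGCCCCATAGATCTG

Derivation:
Step 1: advance 6 -> fork_pos = 0 + 6 = 6.
Step 2: advance 6 -> fork_pos = 6 + 6 = 12.
Step 3: advance 9 -> fork_pos = 12 + 9 = 21.
Step 4: advance 1 -> fork_pos = 21 + 1 = 22.
Unwound prefix: template[0:22] = AACCTCCGCGGGGTATCTAGAC
Complement it base by base (A<->T, C<->G), keeping left-to-right order:
  [0:5] AACCT -> TTGGA
  [5:10] CCGCG -> GGCGC
  [10:15] GGGTA -> CCCAT
  [15:20] TCTAG -> AGATC
  [20:22] AC -> TG
Concatenate: TTGGAGGCGCCCCATAGATCTG (length 22; written aligned with the template, i.e. 3'->5').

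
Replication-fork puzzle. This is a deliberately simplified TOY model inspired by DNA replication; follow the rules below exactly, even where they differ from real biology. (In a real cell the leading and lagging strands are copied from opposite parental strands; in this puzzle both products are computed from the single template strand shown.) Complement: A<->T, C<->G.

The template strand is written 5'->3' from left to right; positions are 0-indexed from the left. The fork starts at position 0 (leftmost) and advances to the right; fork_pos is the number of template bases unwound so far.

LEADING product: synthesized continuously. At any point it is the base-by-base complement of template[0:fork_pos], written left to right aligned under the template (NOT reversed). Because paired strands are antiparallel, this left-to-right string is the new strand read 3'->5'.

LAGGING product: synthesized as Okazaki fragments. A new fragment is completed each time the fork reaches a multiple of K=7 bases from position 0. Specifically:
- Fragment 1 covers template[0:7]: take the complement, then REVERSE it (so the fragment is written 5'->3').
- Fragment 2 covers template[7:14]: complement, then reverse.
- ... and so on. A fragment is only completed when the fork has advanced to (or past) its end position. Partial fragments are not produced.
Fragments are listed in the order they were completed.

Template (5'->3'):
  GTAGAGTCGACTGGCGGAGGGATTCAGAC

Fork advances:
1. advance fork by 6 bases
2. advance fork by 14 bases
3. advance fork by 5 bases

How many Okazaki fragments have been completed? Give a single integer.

Answer: 3

Derivation:
Step 1: advance 6 -> fork_pos = 0 + 6 = 6. Next multiple of 7 is 7 (not reached); still 0 fragment(s).
Step 2: advance 14 -> fork_pos = 6 + 14 = 20. Reached multiple(s) of 7: 7, 14 -> fragments 1-2 completed (2 total).
Step 3: advance 5 -> fork_pos = 20 + 5 = 25. Reached multiple(s) of 7: 21 -> fragment 3 completed (3 total).
Check: final fork_pos = 25; the multiples of 7 that are <= 25 are 7..21 -> 25 // 7 = 3 completed fragment(s).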